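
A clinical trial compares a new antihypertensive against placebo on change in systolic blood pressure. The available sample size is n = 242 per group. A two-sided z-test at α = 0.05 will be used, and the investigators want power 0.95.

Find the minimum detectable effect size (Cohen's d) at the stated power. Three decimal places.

d ≈ 0.328

Need Φ(δ − 1.960) = 0.95, so δ = 1.960 + 1.645 = 3.605.
(The second rejection-region term Φ(−δ − z_{α/2}) is negligible and dropped.)
δ = d·√(n/2) ⇒ d = δ/√(n/2) = 3.605/√(242/2) = 0.3277.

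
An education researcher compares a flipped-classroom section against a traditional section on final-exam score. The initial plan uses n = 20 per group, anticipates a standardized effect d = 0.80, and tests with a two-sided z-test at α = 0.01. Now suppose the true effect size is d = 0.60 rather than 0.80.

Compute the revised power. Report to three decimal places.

Power ≈ 0.249

With d = 0.60: δ = d·√(n/2) = 0.60 × √(20/2) = 1.8974. Critical value z_{0.005} = 2.576.
Revised power = Φ(δ − 2.576) + Φ(−δ − 2.576) = Φ(-0.678) + Φ(-4.473) = 0.2487 + 0.0000 = 0.2487.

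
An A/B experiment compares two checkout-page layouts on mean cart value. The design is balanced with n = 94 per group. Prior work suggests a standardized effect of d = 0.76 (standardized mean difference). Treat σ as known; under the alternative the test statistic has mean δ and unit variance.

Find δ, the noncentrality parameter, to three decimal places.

The noncentrality parameter scales effect size by the design's sample-size factor: δ = d·√(n/2) = 0.76 × √(94/2) = 5.2103

δ ≈ 5.210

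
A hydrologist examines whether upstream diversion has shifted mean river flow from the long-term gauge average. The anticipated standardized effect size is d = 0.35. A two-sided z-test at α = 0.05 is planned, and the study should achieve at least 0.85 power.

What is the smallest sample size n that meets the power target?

Set Φ(δ − 1.960) = 0.85; then δ − 1.960 = Φ⁻¹(0.85) = 1.036, giving δ = 2.996.
(The Φ(−δ − z_{α/2}) term is vanishingly small for δ > 0 and is dropped in the standard sample-size formula.)
δ = d·√n ⇒ n = (δ/d)² = (2.996 / 0.35)² = 73.29.
Rounding up, n = 74.

n = 74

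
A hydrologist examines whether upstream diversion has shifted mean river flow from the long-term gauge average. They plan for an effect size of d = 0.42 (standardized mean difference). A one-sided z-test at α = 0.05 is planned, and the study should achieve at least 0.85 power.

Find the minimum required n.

Set Φ(δ − 1.645) = 0.85; then δ − 1.645 = Φ⁻¹(0.85) = 1.036, giving δ = 2.681.
δ = d·√n ⇒ n = (δ/d)² = (2.681 / 0.42)² = 40.76.
Round up to the next whole unit.

n = 41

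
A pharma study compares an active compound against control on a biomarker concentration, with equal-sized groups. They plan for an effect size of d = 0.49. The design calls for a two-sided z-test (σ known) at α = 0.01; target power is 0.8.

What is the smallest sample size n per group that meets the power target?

Set Φ(δ − 2.576) = 0.8; then δ − 2.576 = Φ⁻¹(0.8) = 0.842, giving δ = 3.417.
(Ignoring the negligible lower-tail rejection probability gives the usual closed-form inversion.)
δ = d·√(n/2) ⇒ n = 2(δ/d)² = 2 × (3.417 / 0.49)² = 97.28.
Rounding up, n = 98 per group.

n = 98 per group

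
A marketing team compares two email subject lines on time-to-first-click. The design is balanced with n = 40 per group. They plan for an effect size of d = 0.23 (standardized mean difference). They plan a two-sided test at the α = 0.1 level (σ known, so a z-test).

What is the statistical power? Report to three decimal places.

Noncentrality parameter: δ = d·√(n/2) = 0.23 × √(40/2) = 1.0286
Critical value for a two-sided test at α = 0.1: z_{α/2} = 1.645.
Power = Φ(δ − 1.645) + Φ(−δ − 1.645) = Φ(-0.616) + Φ(-2.673) = 0.2689 + 0.0038 = 0.2726.

Power ≈ 0.273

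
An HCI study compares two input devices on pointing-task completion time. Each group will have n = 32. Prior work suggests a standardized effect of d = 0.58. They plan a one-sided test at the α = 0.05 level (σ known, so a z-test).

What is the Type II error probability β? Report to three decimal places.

β ≈ 0.250

Noncentrality parameter: δ = d·√(n/2) = 0.58 × √(32/2) = 2.3200
Critical value for a one-sided test at α = 0.05: z_α = 1.645.
Power = P(Z > 1.645 − δ) = Φ(0.675) = 0.7502.
Type II error: β = 1 − power = 1 − 0.7502 = 0.2498.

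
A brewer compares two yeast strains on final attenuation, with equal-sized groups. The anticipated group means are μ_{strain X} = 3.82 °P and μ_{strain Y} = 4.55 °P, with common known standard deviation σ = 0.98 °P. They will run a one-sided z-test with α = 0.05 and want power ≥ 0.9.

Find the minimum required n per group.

n = 31 per group

Standardized effect: d = |μ_{strain X} − μ_{strain Y}| / σ = |3.82 − 4.55| / 0.98 = 0.7449
Set Φ(δ − 1.645) = 0.9; then δ − 1.645 = Φ⁻¹(0.9) = 1.282, giving δ = 2.926.
δ = d·√(n/2) ⇒ n = 2(δ/d)² = 2 × (2.926 / 0.7449)² = 30.87.
Round up to the next whole unit.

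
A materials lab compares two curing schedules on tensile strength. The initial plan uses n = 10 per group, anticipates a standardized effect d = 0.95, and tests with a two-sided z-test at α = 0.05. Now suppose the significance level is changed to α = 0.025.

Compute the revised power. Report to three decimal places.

Power ≈ 0.453

δ = d·√(n/2) = 0.95 × √(10/2) = 2.1243 (unchanged). New critical value: z_{0.0125} = 2.241.
Revised power = Φ(δ − 2.241) + Φ(−δ − 2.241) = Φ(-0.117) + Φ(-4.366) = 0.4534 + 0.0000 = 0.4534.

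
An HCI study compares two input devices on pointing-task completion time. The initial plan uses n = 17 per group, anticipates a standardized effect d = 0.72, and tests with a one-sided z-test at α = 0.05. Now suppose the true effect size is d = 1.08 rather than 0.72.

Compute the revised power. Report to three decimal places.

Power ≈ 0.934

With d = 1.08: δ = d·√(n/2) = 1.08 × √(17/2) = 3.1487. Critical value z_{0.05} = 1.645.
Revised power = P(Z > 1.645 − δ) = Φ(1.504) = 0.9337.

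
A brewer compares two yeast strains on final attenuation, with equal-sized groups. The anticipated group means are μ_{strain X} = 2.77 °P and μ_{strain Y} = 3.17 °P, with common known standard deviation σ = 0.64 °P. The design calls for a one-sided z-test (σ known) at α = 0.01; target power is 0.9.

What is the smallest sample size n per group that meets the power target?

n = 67 per group

Standardized effect: d = |μ_{strain X} − μ_{strain Y}| / σ = |2.77 − 3.17| / 0.64 = 0.6250
For power 0.9 need Φ(δ − z_{0.01}) = 0.9, so δ = z_{0.01} + z_{0.10} = 2.326 + 1.282 = 3.608.
δ = d·√(n/2) ⇒ n = 2(δ/d)² = 2 × (3.608 / 0.6250)² = 66.65.
Rounding up, n = 67 per group.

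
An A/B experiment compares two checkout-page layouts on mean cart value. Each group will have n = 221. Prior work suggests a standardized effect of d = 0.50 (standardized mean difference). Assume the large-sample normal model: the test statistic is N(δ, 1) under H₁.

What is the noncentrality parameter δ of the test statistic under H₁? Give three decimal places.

The noncentrality parameter scales effect size by the design's sample-size factor: δ = d·√(n/2) = 0.50 × √(221/2) = 5.2559

δ ≈ 5.256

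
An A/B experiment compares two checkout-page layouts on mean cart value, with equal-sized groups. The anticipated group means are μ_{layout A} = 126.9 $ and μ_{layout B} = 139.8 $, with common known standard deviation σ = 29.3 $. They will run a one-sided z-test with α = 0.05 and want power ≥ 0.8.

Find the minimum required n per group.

n = 64 per group

Standardized effect: d = |μ_{layout A} − μ_{layout B}| / σ = |126.9 − 139.8| / 29.3 = 0.4403
For power 0.8 need Φ(δ − z_{0.05}) = 0.8, so δ = z_{0.05} + z_{0.20} = 1.645 + 0.842 = 2.486.
δ = d·√(n/2) ⇒ n = 2(δ/d)² = 2 × (2.486 / 0.4403)² = 63.79.
Round up to the next whole unit.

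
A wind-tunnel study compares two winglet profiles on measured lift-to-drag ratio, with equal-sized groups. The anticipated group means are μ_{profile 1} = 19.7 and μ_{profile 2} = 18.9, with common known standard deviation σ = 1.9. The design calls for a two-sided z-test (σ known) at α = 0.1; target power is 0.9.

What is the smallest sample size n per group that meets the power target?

Standardized effect: d = |μ_{profile 1} − μ_{profile 2}| / σ = |19.7 − 18.9| / 1.9 = 0.4211
For power 0.9 need Φ(δ − z_{0.05}) = 0.9, so δ = z_{0.05} + z_{0.10} = 1.645 + 1.282 = 2.926.
(Ignoring the negligible lower-tail rejection probability gives the usual closed-form inversion.)
δ = d·√(n/2) ⇒ n = 2(δ/d)² = 2 × (2.926 / 0.4211)² = 96.61.
Round up to the next whole unit.

n = 97 per group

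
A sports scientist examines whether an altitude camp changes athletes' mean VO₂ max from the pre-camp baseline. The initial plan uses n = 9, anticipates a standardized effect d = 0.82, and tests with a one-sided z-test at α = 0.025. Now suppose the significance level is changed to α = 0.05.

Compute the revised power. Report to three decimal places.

δ = d·√n = 0.82 × √9 = 2.4600 (unchanged). New critical value: z_{0.05} = 1.645.
Revised power = P(Z > 1.645 − δ) = Φ(0.815) = 0.7925.

Power ≈ 0.793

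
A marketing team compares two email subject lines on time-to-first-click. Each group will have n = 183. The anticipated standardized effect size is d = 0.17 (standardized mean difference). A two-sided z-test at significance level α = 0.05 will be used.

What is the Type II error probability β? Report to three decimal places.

β ≈ 0.631

Noncentrality parameter: δ = d·√(n/2) = 0.17 × √(183/2) = 1.6261
Two-sided α = 0.05 → critical value z_{0.025} = 1.960.
Power = Φ(δ − 1.960) + Φ(−δ − 1.960) = Φ(-0.334) + Φ(-3.586) = 0.3693 + 0.0002 = 0.3694.
Type II error: β = 1 − power = 1 − 0.3694 = 0.6306.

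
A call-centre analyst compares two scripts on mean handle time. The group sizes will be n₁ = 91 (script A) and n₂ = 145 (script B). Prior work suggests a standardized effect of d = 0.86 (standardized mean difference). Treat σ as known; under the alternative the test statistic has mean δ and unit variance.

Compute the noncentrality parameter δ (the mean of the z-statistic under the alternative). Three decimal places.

δ = d / √(1/n₁ + 1/n₂) = 0.86 / √(1/91 + 1/145) = 6.4305

δ ≈ 6.431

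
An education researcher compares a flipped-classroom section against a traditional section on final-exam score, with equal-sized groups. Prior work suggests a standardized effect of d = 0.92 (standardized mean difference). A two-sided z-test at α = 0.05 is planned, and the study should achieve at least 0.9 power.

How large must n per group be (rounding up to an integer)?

Set Φ(δ − 1.960) = 0.9; then δ − 1.960 = Φ⁻¹(0.9) = 1.282, giving δ = 3.242.
(The Φ(−δ − z_{α/2}) term is vanishingly small for δ > 0 and is dropped in the standard sample-size formula.)
δ = d·√(n/2) ⇒ n = 2(δ/d)² = 2 × (3.242 / 0.92)² = 24.83.
Round up to the next whole unit.

n = 25 per group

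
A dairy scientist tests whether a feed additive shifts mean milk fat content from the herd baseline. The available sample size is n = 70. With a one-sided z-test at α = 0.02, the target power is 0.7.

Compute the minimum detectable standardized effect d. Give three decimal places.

Need Φ(δ − 2.054) = 0.7, so δ = 2.054 + 0.524 = 2.578.
δ = d·√n ⇒ d = δ/√n = 2.578/√70 = 0.3081.

d ≈ 0.308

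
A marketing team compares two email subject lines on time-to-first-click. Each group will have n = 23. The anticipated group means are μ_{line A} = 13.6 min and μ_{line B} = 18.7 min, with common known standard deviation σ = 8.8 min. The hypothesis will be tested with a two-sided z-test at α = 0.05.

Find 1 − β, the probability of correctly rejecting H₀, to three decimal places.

Standardized effect: d = |μ_{line A} − μ_{line B}| / σ = |13.6 − 18.7| / 8.8 = 0.5795
Noncentrality parameter: λ = d·√(n/2) = 0.5795 × √(23/2) = 1.9653
Critical value for a two-sided test at α = 0.05: z_{α/2} = 1.960.
Power = Φ(λ − 1.960) + Φ(−λ − 1.960) = Φ(0.005) + Φ(-3.925) = 0.5021 + 0.0000 = 0.5022.

Power ≈ 0.502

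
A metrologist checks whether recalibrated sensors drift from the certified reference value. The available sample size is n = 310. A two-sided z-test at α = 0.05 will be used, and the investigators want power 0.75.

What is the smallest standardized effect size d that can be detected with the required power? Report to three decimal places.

Required noncentrality: δ = z_{0.025} + z_{0.25} = 1.960 + 0.674 = 2.634.
(Lower-tail contribution to power is negligible for δ > 0.)
δ = d·√n ⇒ d = δ/√n = 2.634/√310 = 0.1496.

d ≈ 0.150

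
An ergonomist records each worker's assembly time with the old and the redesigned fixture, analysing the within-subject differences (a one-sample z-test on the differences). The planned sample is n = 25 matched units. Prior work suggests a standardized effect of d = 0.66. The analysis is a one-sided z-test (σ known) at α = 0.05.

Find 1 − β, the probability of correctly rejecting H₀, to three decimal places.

Power ≈ 0.951

Noncentrality parameter: δ = d·√n = 0.66 × √25 = 3.3000
One-sided α = 0.05 → critical value z_{0.05} = 1.645.
Power = P(Z > 1.645 − δ) = Φ(1.655) = 0.9511.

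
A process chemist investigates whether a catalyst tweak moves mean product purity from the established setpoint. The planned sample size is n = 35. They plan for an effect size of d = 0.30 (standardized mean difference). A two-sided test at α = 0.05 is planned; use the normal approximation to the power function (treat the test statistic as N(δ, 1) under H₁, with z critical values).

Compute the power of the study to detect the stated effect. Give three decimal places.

Noncentrality parameter: δ = d·√n = 0.30 × √35 = 1.7748
Two-sided α = 0.05 → critical value z_{0.025} = 1.960.
Power = Φ(δ − 1.960) + Φ(−δ − 1.960) = Φ(-0.185) + Φ(-3.735) = 0.4266 + 0.0001 = 0.4267.

Power ≈ 0.427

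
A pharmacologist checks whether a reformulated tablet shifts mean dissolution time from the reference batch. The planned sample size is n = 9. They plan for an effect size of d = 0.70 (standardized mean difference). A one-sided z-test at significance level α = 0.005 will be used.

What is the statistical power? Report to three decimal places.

Power ≈ 0.317

Noncentrality parameter: δ = d·√n = 0.70 × √9 = 2.1000
Critical value for a one-sided test at α = 0.005: z_α = 2.576.
Power = Φ(δ − 2.576) = Φ(-0.476) = 0.3171.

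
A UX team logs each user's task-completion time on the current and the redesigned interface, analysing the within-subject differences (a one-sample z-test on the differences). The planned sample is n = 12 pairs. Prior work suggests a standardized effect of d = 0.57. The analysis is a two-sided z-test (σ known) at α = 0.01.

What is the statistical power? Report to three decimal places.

Power ≈ 0.274

Noncentrality parameter: δ = d·√n = 0.57 × √12 = 1.9745
Two-sided α = 0.01 → critical value z_{0.005} = 2.576.
Power = Φ(δ − 2.576) + Φ(−δ − 2.576) = Φ(-0.601) + Φ(-4.550) = 0.2738 + 0.0000 = 0.2738.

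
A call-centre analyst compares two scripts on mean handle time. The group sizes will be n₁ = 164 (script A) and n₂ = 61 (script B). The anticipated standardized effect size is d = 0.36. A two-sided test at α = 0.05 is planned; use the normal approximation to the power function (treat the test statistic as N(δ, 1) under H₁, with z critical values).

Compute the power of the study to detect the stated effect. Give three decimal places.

Noncentrality parameter: λ = d / √(1/n₁ + 1/n₂) = 0.36 / √(1/164 + 1/61) = 2.4005
Critical value for a two-sided test at α = 0.05: z_{α/2} = 1.960.
Power = Φ(λ − 1.960) + Φ(−λ − 1.960) = Φ(0.441) + Φ(-4.360) = 0.6702 + 0.0000 = 0.6702.

Power ≈ 0.670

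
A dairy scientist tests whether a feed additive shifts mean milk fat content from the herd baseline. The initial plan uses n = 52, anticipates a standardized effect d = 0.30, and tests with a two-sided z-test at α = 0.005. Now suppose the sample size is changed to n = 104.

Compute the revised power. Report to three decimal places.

Power ≈ 0.600

With n = 104: δ = d·√n = 0.30 × √104 = 3.0594. Critical value z_{0.0025} = 2.807.
Revised power = Φ(δ − 2.807) + Φ(−δ − 2.807) = Φ(0.252) + Φ(-5.866) = 0.5996 + 0.0000 = 0.5996.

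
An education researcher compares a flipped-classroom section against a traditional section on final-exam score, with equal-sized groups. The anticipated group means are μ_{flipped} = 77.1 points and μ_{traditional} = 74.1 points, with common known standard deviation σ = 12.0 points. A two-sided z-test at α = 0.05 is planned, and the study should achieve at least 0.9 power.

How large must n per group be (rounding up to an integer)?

n = 337 per group

Standardized effect: d = |μ_{flipped} − μ_{traditional}| / σ = |77.1 − 74.1| / 12.0 = 0.2500
Set Φ(δ − 1.960) = 0.9; then δ − 1.960 = Φ⁻¹(0.9) = 1.282, giving δ = 3.242.
(The Φ(−δ − z_{α/2}) term is vanishingly small for δ > 0 and is dropped in the standard sample-size formula.)
δ = d·√(n/2) ⇒ n = 2(δ/d)² = 2 × (3.242 / 0.2500)² = 336.24.
Rounding up, n = 337 per group.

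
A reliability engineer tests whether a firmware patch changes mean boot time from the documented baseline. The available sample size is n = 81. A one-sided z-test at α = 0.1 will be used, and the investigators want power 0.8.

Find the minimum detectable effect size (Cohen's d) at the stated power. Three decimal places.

d ≈ 0.236

Required noncentrality: δ = z_{0.1} + z_{0.20} = 1.282 + 0.842 = 2.123.
δ = d·√n ⇒ d = δ/√n = 2.123/√81 = 0.2359.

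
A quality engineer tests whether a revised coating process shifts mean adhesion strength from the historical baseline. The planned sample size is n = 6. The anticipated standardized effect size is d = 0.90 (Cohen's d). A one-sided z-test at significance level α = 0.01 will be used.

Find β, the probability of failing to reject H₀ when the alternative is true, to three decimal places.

β ≈ 0.548

Noncentrality parameter: δ = d·√n = 0.90 × √6 = 2.2045
One-sided α = 0.01 → critical value z_{0.01} = 2.326.
Power = Φ(δ − 2.326) = Φ(-0.122) = 0.4515.
Type II error: β = 1 − power = 1 − 0.4515 = 0.5485.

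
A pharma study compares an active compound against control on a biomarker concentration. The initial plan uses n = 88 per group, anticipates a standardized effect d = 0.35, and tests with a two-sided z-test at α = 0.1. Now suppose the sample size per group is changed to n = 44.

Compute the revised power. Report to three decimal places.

Power ≈ 0.499

With n = 44 per group: δ = d·√(n/2) = 0.35 × √(44/2) = 1.6416. Critical value z_{0.05} = 1.645.
Revised power = Φ(δ − 1.645) + Φ(−δ − 1.645) = Φ(-0.003) + Φ(-3.286) = 0.4987 + 0.0005 = 0.4992.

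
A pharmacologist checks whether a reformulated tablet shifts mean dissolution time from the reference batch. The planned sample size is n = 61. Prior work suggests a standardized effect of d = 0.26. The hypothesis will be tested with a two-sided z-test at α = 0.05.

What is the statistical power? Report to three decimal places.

Noncentrality parameter: δ = d·√n = 0.26 × √61 = 2.0307
Two-sided α = 0.05 → critical value z_{0.025} = 1.960.
Power = Φ(δ − 1.960) + Φ(−δ − 1.960) = Φ(0.071) + Φ(-3.991) = 0.5282 + 0.0000 = 0.5282.

Power ≈ 0.528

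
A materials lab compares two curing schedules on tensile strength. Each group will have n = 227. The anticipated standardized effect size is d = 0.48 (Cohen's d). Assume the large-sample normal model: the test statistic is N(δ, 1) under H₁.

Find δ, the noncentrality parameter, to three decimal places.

The noncentrality parameter scales effect size by the design's sample-size factor: δ = d·√(n/2) = 0.48 × √(227/2) = 5.1137

δ ≈ 5.114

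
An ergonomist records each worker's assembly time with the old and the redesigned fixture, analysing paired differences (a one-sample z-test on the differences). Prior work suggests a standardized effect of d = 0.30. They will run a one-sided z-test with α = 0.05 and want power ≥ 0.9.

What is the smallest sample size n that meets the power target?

n = 96

For power 0.9 need Φ(δ − z_{0.05}) = 0.9, so δ = z_{0.05} + z_{0.10} = 1.645 + 1.282 = 2.926.
δ = d·√n ⇒ n = (δ/d)² = (2.926 / 0.30)² = 95.15.
Rounding up, n = 96.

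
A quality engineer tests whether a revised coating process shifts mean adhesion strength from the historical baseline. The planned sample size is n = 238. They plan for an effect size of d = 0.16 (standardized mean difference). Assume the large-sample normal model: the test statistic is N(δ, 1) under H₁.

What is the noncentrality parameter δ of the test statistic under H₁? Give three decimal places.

δ ≈ 2.468

The noncentrality parameter scales effect size by the design's sample-size factor: δ = d·√n = 0.16 × √238 = 2.4684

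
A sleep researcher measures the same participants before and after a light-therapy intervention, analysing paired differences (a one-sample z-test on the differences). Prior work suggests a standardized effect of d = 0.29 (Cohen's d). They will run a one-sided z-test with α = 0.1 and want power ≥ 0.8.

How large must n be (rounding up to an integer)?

For power 0.8 need Φ(δ − z_{0.1}) = 0.8, so δ = z_{0.1} + z_{0.20} = 1.282 + 0.842 = 2.123.
δ = d·√n ⇒ n = (δ/d)² = (2.123 / 0.29)² = 53.60.
Round up to the next whole unit.

n = 54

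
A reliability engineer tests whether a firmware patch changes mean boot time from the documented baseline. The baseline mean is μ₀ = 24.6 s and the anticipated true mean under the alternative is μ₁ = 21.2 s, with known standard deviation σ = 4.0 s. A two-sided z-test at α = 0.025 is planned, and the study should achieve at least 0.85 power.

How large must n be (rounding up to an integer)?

Standardized effect: d = |μ₁ − μ₀| / σ = |21.2 − 24.6| / 4.0 = 0.8500
For power 0.85 need Φ(δ − z_{0.0125}) = 0.85, so δ = z_{0.0125} + z_{0.15} = 2.241 + 1.036 = 3.278.
(For δ > 0 the lower-tail rejection region contributes negligibly to power, so the one-term inversion is standard.)
δ = d·√n ⇒ n = (δ/d)² = (3.278 / 0.8500)² = 14.87.
Round up to the next whole unit.

n = 15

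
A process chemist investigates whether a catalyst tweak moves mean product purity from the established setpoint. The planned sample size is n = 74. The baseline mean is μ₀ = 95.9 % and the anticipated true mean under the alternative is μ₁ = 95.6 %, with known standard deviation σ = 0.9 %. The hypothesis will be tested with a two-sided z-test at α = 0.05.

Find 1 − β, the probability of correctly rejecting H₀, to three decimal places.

Standardized effect: d = |μ₁ − μ₀| / σ = |95.6 − 95.9| / 0.9 = 0.3333
Noncentrality parameter: δ = d·√n = 0.3333 × √74 = 2.8674
Two-sided α = 0.05 → critical value z_{0.025} = 1.960.
Power = Φ(δ − 1.960) + Φ(−δ − 1.960) = Φ(0.907) + Φ(-4.827) = 0.8179 + 0.0000 = 0.8179.

Power ≈ 0.818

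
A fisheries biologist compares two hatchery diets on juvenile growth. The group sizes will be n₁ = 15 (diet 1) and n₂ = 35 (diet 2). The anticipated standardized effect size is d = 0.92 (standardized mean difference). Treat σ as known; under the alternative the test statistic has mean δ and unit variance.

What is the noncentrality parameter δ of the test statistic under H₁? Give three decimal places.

δ ≈ 2.981

δ = d / √(1/n₁ + 1/n₂) = 0.92 / √(1/15 + 1/35) = 2.9811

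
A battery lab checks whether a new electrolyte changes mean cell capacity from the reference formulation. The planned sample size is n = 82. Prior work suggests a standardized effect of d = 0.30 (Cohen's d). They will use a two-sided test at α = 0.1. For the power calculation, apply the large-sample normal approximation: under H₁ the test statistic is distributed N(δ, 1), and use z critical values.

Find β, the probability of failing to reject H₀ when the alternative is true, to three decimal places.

Noncentrality parameter: δ = d·√n = 0.30 × √82 = 2.7166
Critical value for a two-sided test at α = 0.1: z_{α/2} = 1.645.
Power = Φ(δ − 1.645) + Φ(−δ − 1.645) = Φ(1.072) + Φ(-4.361) = 0.8581 + 0.0000 = 0.8581.
Type II error: β = 1 − power = 1 − 0.8581 = 0.1419.

β ≈ 0.142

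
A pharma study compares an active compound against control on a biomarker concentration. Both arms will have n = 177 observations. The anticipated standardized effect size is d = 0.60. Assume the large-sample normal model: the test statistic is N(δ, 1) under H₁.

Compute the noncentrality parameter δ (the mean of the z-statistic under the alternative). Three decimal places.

δ = d·√(n/2) = 0.60 × √(177/2) = 5.6445

δ ≈ 5.644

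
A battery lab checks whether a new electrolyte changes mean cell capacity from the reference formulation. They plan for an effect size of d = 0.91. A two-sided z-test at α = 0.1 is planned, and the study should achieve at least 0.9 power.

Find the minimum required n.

n = 11

Set Φ(δ − 1.645) = 0.9; then δ − 1.645 = Φ⁻¹(0.9) = 1.282, giving δ = 2.926.
(Ignoring the negligible lower-tail rejection probability gives the usual closed-form inversion.)
δ = d·√n ⇒ n = (δ/d)² = (2.926 / 0.91)² = 10.34.
Rounding up, n = 11.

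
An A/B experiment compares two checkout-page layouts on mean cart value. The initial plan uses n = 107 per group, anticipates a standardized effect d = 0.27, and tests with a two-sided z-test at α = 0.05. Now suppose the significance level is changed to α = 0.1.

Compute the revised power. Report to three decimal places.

δ = d·√(n/2) = 0.27 × √(107/2) = 1.9749 (unchanged). New critical value: z_{0.05} = 1.645.
Revised power = Φ(δ − 1.645) + Φ(−δ − 1.645) = Φ(0.330) + Φ(-3.620) = 0.6293 + 0.0001 = 0.6295.

Power ≈ 0.629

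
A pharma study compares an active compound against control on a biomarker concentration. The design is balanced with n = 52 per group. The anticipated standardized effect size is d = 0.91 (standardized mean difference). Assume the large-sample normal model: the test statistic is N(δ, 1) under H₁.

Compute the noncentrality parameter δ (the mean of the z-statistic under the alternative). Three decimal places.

δ ≈ 4.640

The noncentrality parameter scales effect size by the design's sample-size factor: δ = d·√(n/2) = 0.91 × √(52/2) = 4.6401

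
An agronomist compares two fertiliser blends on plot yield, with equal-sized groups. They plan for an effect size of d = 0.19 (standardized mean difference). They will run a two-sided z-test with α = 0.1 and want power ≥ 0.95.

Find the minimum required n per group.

n = 600 per group

For power 0.95 need Φ(δ − z_{0.05}) = 0.95, so δ = z_{0.05} + z_{0.05} = 1.645 + 1.645 = 3.290.
(For δ > 0 the lower-tail rejection region contributes negligibly to power, so the one-term inversion is standard.)
δ = d·√(n/2) ⇒ n = 2(δ/d)² = 2 × (3.290 / 0.19)² = 599.57.
Round up to the next whole unit.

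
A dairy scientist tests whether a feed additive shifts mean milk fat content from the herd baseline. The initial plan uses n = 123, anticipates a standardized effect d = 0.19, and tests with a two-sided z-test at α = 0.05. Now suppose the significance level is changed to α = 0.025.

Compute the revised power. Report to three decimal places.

δ = d·√n = 0.19 × √123 = 2.1072 (unchanged). New critical value: z_{0.0125} = 2.241.
Revised power = Φ(δ − 2.241) + Φ(−δ − 2.241) = Φ(-0.134) + Φ(-4.349) = 0.4466 + 0.0000 = 0.4466.

Power ≈ 0.447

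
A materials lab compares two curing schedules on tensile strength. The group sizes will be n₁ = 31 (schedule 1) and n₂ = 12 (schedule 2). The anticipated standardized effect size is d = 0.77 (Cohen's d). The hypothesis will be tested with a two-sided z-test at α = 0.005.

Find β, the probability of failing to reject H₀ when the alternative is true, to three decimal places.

β ≈ 0.706

Noncentrality parameter: δ = d / √(1/n₁ + 1/n₂) = 0.77 / √(1/31 + 1/12) = 2.2648
Critical value for a two-sided test at α = 0.005: z_{α/2} = 2.807.
Power = Φ(δ − 2.807) + Φ(−δ − 2.807) = Φ(-0.542) + Φ(-5.072) = 0.2938 + 0.0000 = 0.2938.
Type II error: β = 1 − power = 1 − 0.2938 = 0.7062.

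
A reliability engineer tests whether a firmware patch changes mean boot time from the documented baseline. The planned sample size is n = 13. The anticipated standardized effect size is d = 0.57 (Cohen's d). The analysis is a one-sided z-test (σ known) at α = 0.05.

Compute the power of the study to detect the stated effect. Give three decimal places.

Noncentrality parameter: δ = d·√n = 0.57 × √13 = 2.0552
Critical value for a one-sided test at α = 0.05: z_α = 1.645.
Power = P(Z > 1.645 − δ) = Φ(0.410) = 0.6592.

Power ≈ 0.659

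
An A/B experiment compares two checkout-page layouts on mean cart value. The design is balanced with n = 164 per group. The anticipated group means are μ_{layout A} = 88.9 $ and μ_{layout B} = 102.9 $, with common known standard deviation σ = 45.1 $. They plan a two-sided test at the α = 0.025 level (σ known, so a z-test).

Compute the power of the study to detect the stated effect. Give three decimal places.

Power ≈ 0.716

Standardized effect: d = |μ_{layout A} − μ_{layout B}| / σ = |88.9 − 102.9| / 45.1 = 0.3104
Noncentrality parameter: δ = d·√(n/2) = 0.3104 × √(164/2) = 2.8110
Critical value for a two-sided test at α = 0.025: z_{α/2} = 2.241.
Power = Φ(δ − 2.241) + Φ(−δ − 2.241) = Φ(0.570) + Φ(-5.052) = 0.7155 + 0.0000 = 0.7155.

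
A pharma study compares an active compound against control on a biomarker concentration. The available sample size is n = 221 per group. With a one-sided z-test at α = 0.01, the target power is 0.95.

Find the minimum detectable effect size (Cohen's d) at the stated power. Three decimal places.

Need Φ(δ − 2.326) = 0.95, so δ = 2.326 + 1.645 = 3.971.
δ = d·√(n/2) ⇒ d = δ/√(n/2) = 3.971/√(221/2) = 0.3778.

d ≈ 0.378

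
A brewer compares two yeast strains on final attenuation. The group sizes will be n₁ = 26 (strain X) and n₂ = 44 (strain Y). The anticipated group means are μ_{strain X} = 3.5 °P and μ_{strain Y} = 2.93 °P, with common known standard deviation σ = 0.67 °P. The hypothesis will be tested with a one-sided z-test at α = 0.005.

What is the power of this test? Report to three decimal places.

Standardized effect: d = |μ_{strain X} − μ_{strain Y}| / σ = |3.5 − 2.93| / 0.67 = 0.8507
Noncentrality parameter: δ = d / √(1/n₁ + 1/n₂) = 0.8507 / √(1/26 + 1/44) = 3.4393
Critical value for a one-sided test at α = 0.005: z_α = 2.576.
Power = P(Z > 2.576 − δ) = Φ(0.863) = 0.8060.

Power ≈ 0.806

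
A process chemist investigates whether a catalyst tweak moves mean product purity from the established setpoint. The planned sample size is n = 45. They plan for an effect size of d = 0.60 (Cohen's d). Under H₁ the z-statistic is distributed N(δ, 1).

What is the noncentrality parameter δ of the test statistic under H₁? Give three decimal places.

δ ≈ 4.025

δ = d·√n = 0.60 × √45 = 4.0249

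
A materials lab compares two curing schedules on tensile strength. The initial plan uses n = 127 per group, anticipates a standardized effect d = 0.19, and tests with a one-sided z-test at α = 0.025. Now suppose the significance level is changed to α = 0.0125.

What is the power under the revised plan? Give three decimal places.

Power ≈ 0.234

δ = d·√(n/2) = 0.19 × √(127/2) = 1.5141 (unchanged). New critical value: z_{0.0125} = 2.241.
Revised power = Φ(δ − 2.241) = Φ(-0.727) = 0.2335.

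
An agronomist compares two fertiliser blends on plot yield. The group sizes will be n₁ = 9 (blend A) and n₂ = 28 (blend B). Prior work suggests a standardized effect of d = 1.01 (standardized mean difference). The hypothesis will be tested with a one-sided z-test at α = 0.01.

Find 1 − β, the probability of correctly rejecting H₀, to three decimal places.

Power ≈ 0.622

Noncentrality parameter: δ = d / √(1/n₁ + 1/n₂) = 1.01 / √(1/9 + 1/28) = 2.6359
One-sided α = 0.01 → critical value z_{0.01} = 2.326.
Power = Φ(δ − 2.326) = Φ(0.310) = 0.6215.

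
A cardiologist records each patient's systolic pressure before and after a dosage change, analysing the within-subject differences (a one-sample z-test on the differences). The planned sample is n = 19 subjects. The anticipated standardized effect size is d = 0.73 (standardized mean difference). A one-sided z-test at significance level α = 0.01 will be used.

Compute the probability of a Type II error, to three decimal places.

Noncentrality parameter: δ = d·√n = 0.73 × √19 = 3.1820
One-sided α = 0.01 → critical value z_{0.01} = 2.326.
Power = Φ(δ − 2.326) = Φ(0.856) = 0.8039.
Type II error: β = 1 − power = 1 − 0.8039 = 0.1961.

β ≈ 0.196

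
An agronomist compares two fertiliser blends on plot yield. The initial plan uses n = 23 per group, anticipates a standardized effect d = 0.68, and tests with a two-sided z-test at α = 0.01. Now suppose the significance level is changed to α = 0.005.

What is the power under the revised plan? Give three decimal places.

Power ≈ 0.308

δ = d·√(n/2) = 0.68 × √(23/2) = 2.3060 (unchanged). New critical value: z_{0.0025} = 2.807.
Revised power = Φ(δ − 2.807) + Φ(−δ − 2.807) = Φ(-0.501) + Φ(-5.113) = 0.3082 + 0.0000 = 0.3082.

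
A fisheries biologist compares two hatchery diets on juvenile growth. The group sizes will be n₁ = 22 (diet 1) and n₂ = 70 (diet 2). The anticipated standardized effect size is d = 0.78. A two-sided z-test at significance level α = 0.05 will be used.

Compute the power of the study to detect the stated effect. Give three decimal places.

Power ≈ 0.891

Noncentrality parameter: δ = d / √(1/n₁ + 1/n₂) = 0.78 / √(1/22 + 1/70) = 3.1913
Two-sided α = 0.05 → critical value z_{0.025} = 1.960.
Power = Φ(δ − 1.960) + Φ(−δ − 1.960) = Φ(1.231) + Φ(-5.151) = 0.8909 + 0.0000 = 0.8909.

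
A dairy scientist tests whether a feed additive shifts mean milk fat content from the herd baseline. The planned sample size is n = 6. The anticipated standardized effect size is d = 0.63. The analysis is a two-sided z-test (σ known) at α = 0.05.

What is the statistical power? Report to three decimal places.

Noncentrality parameter: δ = d·√n = 0.63 × √6 = 1.5432
Two-sided α = 0.05 → critical value z_{0.025} = 1.960.
Power = Φ(δ − 1.960) + Φ(−δ − 1.960) = Φ(-0.417) + Φ(-3.503) = 0.3384 + 0.0002 = 0.3386.

Power ≈ 0.339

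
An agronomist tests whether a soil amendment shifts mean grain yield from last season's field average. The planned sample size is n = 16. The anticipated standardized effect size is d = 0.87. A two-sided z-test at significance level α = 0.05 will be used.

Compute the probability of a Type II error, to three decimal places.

β ≈ 0.064

Noncentrality parameter: δ = d·√n = 0.87 × √16 = 3.4800
Two-sided α = 0.05 → critical value z_{0.025} = 1.960.
Power = Φ(δ − 1.960) + Φ(−δ − 1.960) = Φ(1.520) + Φ(-5.440) = 0.9357 + 0.0000 = 0.9357.
Type II error: β = 1 − power = 1 − 0.9357 = 0.0643.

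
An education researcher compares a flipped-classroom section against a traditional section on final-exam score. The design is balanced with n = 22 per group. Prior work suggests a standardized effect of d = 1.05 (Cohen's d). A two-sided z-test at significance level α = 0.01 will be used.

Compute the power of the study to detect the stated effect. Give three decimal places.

Noncentrality parameter: δ = d·√(n/2) = 1.05 × √(22/2) = 3.4825
Critical value for a two-sided test at α = 0.01: z_{α/2} = 2.576.
Power = Φ(δ − 2.576) + Φ(−δ − 2.576) = Φ(0.907) + Φ(-6.058) = 0.8177 + 0.0000 = 0.8177.

Power ≈ 0.818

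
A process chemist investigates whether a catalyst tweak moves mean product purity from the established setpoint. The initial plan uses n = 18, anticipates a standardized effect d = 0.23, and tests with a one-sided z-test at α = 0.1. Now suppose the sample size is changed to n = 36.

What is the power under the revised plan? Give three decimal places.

Power ≈ 0.539

With n = 36: δ = d·√n = 0.23 × √36 = 1.3800. Critical value z_{0.1} = 1.282.
Revised power = P(Z > 1.282 − δ) = Φ(0.098) = 0.5392.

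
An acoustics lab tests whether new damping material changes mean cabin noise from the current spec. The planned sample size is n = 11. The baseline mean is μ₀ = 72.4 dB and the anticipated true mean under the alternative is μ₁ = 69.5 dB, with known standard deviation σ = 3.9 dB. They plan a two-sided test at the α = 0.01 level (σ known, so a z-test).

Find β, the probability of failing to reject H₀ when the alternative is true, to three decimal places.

β ≈ 0.544

Standardized effect: d = |μ₁ − μ₀| / σ = |69.5 − 72.4| / 3.9 = 0.7436
Noncentrality parameter: δ = d·√n = 0.7436 × √11 = 2.4662
Two-sided α = 0.01 → critical value z_{0.005} = 2.576.
Power = Φ(δ − 2.576) + Φ(−δ − 2.576) = Φ(-0.110) + Φ(-5.042) = 0.4564 + 0.0000 = 0.4564.
Type II error: β = 1 − power = 1 − 0.4564 = 0.5436.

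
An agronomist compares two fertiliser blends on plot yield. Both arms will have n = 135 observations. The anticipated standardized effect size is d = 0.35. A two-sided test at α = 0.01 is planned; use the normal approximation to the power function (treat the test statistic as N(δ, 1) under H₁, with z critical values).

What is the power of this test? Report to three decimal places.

Noncentrality parameter: δ = d·√(n/2) = 0.35 × √(135/2) = 2.8755
Two-sided α = 0.01 → critical value z_{0.005} = 2.576.
Power = Φ(δ − 2.576) + Φ(−δ − 2.576) = Φ(0.300) + Φ(-5.451) = 0.6178 + 0.0000 = 0.6178.

Power ≈ 0.618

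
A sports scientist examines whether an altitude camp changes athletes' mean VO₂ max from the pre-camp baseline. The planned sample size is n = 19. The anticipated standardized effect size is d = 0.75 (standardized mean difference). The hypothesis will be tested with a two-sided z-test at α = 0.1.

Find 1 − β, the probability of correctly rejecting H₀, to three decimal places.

Power ≈ 0.948

Noncentrality parameter: δ = d·√n = 0.75 × √19 = 3.2692
Critical value for a two-sided test at α = 0.1: z_{α/2} = 1.645.
Power = Φ(δ − 1.645) + Φ(−δ − 1.645) = Φ(1.624) + Φ(-4.914) = 0.9478 + 0.0000 = 0.9478.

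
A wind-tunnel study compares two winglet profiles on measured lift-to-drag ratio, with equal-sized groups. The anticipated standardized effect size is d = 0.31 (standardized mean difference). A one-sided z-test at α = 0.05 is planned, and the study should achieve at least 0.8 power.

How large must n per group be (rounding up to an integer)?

For power 0.8 need Φ(δ − z_{0.05}) = 0.8, so δ = z_{0.05} + z_{0.20} = 1.645 + 0.842 = 2.486.
δ = d·√(n/2) ⇒ n = 2(δ/d)² = 2 × (2.486 / 0.31)² = 128.67.
Rounding up, n = 129 per group.

n = 129 per group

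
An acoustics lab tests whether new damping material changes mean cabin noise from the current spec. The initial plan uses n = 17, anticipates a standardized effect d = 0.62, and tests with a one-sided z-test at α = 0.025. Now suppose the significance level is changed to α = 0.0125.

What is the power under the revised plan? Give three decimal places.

δ = d·√n = 0.62 × √17 = 2.5563 (unchanged). New critical value: z_{0.0125} = 2.241.
Revised power = P(Z > 2.241 − δ) = Φ(0.315) = 0.6236.

Power ≈ 0.624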